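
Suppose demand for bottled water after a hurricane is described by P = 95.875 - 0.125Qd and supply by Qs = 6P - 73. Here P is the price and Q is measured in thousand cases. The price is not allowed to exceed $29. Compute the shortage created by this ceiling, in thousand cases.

Rearranging demand gives Qd = 767 - 8P. In a free market, 767 - 8P = 6P - 73 gives the equilibrium P* = 60, Q* = 287.
Since 29 < 60, the ceiling is binding.
At P = 29: Qd = 767 - 8·29 = 535 and Qs = 6·29 - 73 = 101.
Shortage = Qd - Qs = 535 - 101 = 434.

434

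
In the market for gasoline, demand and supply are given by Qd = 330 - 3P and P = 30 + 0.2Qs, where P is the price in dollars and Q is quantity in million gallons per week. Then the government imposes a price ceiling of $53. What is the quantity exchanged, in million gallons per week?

Rearranging supply gives Qs = 5P - 150. Equilibrium: 330 - 3P = 5P - 150, so 480 = 8P and P* = 60, Q* = 150.
Because the ceiling (53) lies below the market-clearing price, it is binding.
At P = 53: Qd = 330 - 3·53 = 171 and Qs = 5·53 - 150 = 115.
The quantity actually transacted is the short side, supply: 115.

115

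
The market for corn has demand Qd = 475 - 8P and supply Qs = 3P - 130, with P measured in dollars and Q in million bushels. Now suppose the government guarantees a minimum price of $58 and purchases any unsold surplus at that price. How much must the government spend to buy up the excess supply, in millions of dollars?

In a free market, 475 - 8P = 3P - 130 gives the equilibrium P* = 55, Q* = 35.
Because the floor (58) lies above the market-clearing price, it is binding.
At P = 58: Qd = 475 - 8·58 = 11 and Qs = 3·58 - 130 = 44.
Surplus = Qs - Qd = 33.
Government expenditure = surplus × support price = 33 × 58 = 1914.

1914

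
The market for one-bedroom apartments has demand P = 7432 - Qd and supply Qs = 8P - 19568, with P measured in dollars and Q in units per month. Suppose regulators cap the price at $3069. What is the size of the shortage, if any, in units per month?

Rearranging demand gives Qd = 7432 - P. Setting quantity demanded equal to quantity supplied, 7432 - P = 8P - 19568, gives P* = 3000 and Q* = 4432.
Since 3069 is above P* = 3000, the ceiling does not bind and the free-market outcome prevails.
Since the control does not bind, there is no shortage.

0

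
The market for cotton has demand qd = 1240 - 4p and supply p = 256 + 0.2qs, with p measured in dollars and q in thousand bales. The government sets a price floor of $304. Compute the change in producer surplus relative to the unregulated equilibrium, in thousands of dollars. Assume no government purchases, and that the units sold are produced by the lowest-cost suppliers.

Rearranging supply gives qs = 5p - 1280. Setting quantity demanded equal to quantity supplied, 1240 - 4p = 5p - 1280, gives p* = 280 and q* = 120.
The floor of 304 is above the equilibrium price 280, so it binds.
At p = 304: qd = 1240 - 4·304 = 24 and qs = 5·304 - 1280 = 240.
Producer surplus without the control is ½ · (280 - 256) · 120 = 1440.
With the floor, 24 units are sold at 304. The supply price at q = 24 is 260.8, so PS = ½ · [(304 - 256) + (304 - 260.8)] · 24 = 1094.4.
Change in producer surplus = 1094.4 - 1440 = -345.6.

-345.6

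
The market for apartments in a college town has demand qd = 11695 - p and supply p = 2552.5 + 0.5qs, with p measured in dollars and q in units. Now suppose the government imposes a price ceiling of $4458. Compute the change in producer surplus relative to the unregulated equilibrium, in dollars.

-5656326

Rearranging supply gives qs = 2p - 5105. Setting quantity demanded equal to quantity supplied, 11695 - p = 2p - 5105, gives p* = 5600 and q* = 6095.
Because the ceiling (4458) lies below the market-clearing price, it is binding.
At p = 4458: qd = 11695 - 4458 = 7237 and qs = 2·4458 - 5105 = 3811.
Producer surplus without the control is ½ · (5600 - 2552.5) · 6095 = 9287256.25.
With the ceiling, producers sell 3811 units at 4458, so PS = ½ · (4458 - 2552.5) · 3811 = 3630930.25.
Change in producer surplus = 3630930.25 - 9287256.25 = -5656326.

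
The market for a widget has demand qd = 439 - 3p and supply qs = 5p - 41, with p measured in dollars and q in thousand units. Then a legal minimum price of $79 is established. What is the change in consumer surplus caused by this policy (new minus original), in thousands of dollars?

In a free market, 439 - 3p = 5p - 41 gives the equilibrium p* = 60, q* = 259.
The floor of 79 is above the equilibrium price 60, so it binds.
At p = 79: qd = 439 - 3·79 = 202 and qs = 5·79 - 41 = 354.
Consumer surplus without the control is ½ · (439/3 - 60) · 259 = 67081/6.
With the floor, consumers buy 202 units at 79, so CS = ½ · (439/3 - 79) · 202 = 20402/3.
Change in consumer surplus = 20402/3 - 67081/6 = -4379.5.

-4379.5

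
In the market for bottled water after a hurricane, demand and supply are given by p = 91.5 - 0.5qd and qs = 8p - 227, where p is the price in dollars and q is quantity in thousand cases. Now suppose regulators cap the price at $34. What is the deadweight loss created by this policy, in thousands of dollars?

980

Rearranging demand gives qd = 183 - 2p. Equilibrium: 183 - 2p = 8p - 227, so 410 = 10p and p* = 41, q* = 101.
Because the ceiling (34) lies below the market-clearing price, it is binding.
At p = 34: qd = 183 - 2·34 = 115 and qs = 8·34 - 227 = 45.
Quantity traded falls to 45. At q = 45 the demand price is (183 - 45)/2 = 69 and the supply price is (227 + 45)/8 = 34.
Deadweight loss = ½ · (69 - 34) · (101 - 45) = ½ · 35 · 56 = 980.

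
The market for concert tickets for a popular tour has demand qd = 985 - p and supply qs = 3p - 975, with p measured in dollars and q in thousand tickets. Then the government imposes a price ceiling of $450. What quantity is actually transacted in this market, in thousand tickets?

375

Without the control the market clears where 985 - p = 3p - 975, i.e. p* = 490 and q* = 495.
The ceiling of 450 is below the equilibrium price 490, so it binds.
At p = 450: qd = 985 - 450 = 535 and qs = 3·450 - 975 = 375.
The quantity actually transacted is the short side, supply: 375.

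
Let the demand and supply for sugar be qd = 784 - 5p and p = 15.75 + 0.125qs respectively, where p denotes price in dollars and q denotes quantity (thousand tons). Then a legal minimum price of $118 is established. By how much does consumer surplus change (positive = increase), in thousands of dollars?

Rearranging supply gives qs = 8p - 126. In a free market, 784 - 5p = 8p - 126 gives the equilibrium p* = 70, q* = 434.
Because the floor (118) lies above the market-clearing price, it is binding.
At p = 118: qd = 784 - 5·118 = 194 and qs = 8·118 - 126 = 818.
Consumer surplus without the control is ½ · (156.8 - 70) · 434 = 18835.6.
With the floor, consumers buy 194 units at 118, so CS = ½ · (156.8 - 118) · 194 = 3763.6.
Change in consumer surplus = 3763.6 - 18835.6 = -15072.

-15072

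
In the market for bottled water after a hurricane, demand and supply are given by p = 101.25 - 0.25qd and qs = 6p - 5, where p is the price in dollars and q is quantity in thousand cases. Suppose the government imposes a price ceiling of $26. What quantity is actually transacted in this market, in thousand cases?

Rearranging demand gives qd = 405 - 4p. Equilibrium: 405 - 4p = 6p - 5, so 410 = 10p and p* = 41, q* = 241.
Since 26 < 41, the ceiling is binding.
At p = 26: qd = 405 - 4·26 = 301 and qs = 6·26 - 5 = 151.
The quantity actually transacted is the short side, supply: 151.

151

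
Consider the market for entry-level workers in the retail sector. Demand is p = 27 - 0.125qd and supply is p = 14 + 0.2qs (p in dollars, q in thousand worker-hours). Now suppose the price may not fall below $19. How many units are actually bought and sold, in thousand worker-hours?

Rearranging demand gives qd = 216 - 8p; rearranging supply gives qs = 5p - 70. Setting quantity demanded equal to quantity supplied, 216 - 8p = 5p - 70, gives p* = 22 and q* = 40.
The floor of 19 is below the equilibrium price 22, so it is not binding; the market clears at p* = 22, q* = 40.

40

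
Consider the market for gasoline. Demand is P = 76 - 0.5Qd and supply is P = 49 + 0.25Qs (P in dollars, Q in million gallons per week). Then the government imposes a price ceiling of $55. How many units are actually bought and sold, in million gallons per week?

Rearranging demand gives Qd = 152 - 2P; rearranging supply gives Qs = 4P - 196. Without the control the market clears where 152 - 2P = 4P - 196, i.e. P* = 58 and Q* = 36.
Because the ceiling (55) lies below the market-clearing price, it is binding.
At P = 55: Qd = 152 - 2·55 = 42 and Qs = 4·55 - 196 = 24.
The quantity actually transacted is the short side, supply: 24.

24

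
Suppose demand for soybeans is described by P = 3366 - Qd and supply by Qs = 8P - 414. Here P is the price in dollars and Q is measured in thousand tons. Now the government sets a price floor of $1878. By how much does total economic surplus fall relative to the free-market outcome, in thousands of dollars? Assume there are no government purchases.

1195742.25

Rearranging demand gives Qd = 3366 - P. Setting quantity demanded equal to quantity supplied, 3366 - P = 8P - 414, gives P* = 420 and Q* = 2946.
Since 1878 > 420, the floor is binding.
At P = 1878: Qd = 3366 - 1878 = 1488 and Qs = 8·1878 - 414 = 14610.
Quantity traded falls to 1488. At Q = 1488 the demand price is 3366 - 1488 = 1878 and the supply price is (414 + 1488)/8 = 237.75.
Deadweight loss = ½ · (1878 - 237.75) · (2946 - 1488) = ½ · 1640.25 · 1458 = 1195742.25.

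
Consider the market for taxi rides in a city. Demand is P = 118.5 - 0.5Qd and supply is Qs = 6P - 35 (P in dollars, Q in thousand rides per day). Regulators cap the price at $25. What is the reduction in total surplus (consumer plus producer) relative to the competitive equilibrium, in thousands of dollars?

972

Rearranging demand gives Qd = 237 - 2P. Without the control the market clears where 237 - 2P = 6P - 35, i.e. P* = 34 and Q* = 169.
Since 25 < 34, the ceiling is binding.
At P = 25: Qd = 237 - 2·25 = 187 and Qs = 6·25 - 35 = 115.
Quantity traded falls to 115. At Q = 115 the demand price is (237 - 115)/2 = 61 and the supply price is (35 + 115)/6 = 25.
Deadweight loss = ½ · (61 - 25) · (169 - 115) = ½ · 36 · 54 = 972.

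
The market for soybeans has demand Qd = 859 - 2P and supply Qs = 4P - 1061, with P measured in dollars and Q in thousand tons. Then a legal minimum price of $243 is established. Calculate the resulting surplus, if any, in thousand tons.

Equilibrium: 859 - 2P = 4P - 1061, so 1920 = 6P and P* = 320, Q* = 219.
The floor of 243 is below the equilibrium price 320, so it is not binding; the market clears at P* = 320, Q* = 219.
Since the control does not bind, there is no surplus.

0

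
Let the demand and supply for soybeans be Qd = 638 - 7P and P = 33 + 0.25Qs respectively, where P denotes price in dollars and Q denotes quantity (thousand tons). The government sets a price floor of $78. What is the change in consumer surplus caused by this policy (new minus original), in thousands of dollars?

Rearranging supply gives Qs = 4P - 132. Setting quantity demanded equal to quantity supplied, 638 - 7P = 4P - 132, gives P* = 70 and Q* = 148.
Because the floor (78) lies above the market-clearing price, it is binding.
At P = 78: Qd = 638 - 7·78 = 92 and Qs = 4·78 - 132 = 180.
Consumer surplus without the control is ½ · (638/7 - 70) · 148 = 10952/7.
With the floor, consumers buy 92 units at 78, so CS = ½ · (638/7 - 78) · 92 = 4232/7.
Change in consumer surplus = 4232/7 - 10952/7 = -960.

-960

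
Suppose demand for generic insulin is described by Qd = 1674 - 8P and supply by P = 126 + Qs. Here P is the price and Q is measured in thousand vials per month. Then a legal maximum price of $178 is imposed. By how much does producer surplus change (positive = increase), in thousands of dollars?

-1386

Rearranging supply gives Qs = P - 126. Equilibrium: 1674 - 8P = P - 126, so 1800 = 9P and P* = 200, Q* = 74.
Since 178 < 200, the ceiling is binding.
At P = 178: Qd = 1674 - 8·178 = 250 and Qs = 178 - 126 = 52.
Producer surplus without the control is ½ · (200 - 126) · 74 = 2738.
With the ceiling, producers sell 52 units at 178, so PS = ½ · (178 - 126) · 52 = 1352.
Change in producer surplus = 1352 - 2738 = -1386.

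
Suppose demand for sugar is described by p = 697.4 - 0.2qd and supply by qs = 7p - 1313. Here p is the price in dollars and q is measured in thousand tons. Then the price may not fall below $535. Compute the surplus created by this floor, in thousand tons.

Rearranging demand gives qd = 3487 - 5p. Setting quantity demanded equal to quantity supplied, 3487 - 5p = 7p - 1313, gives p* = 400 and q* = 1487.
The floor of 535 is above the equilibrium price 400, so it binds.
At p = 535: qd = 3487 - 5·535 = 812 and qs = 7·535 - 1313 = 2432.
Surplus = qs - qd = 2432 - 812 = 1620.

1620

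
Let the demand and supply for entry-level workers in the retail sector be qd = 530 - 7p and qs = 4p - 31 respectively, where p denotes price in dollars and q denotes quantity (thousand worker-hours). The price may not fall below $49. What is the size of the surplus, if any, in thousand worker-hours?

Equilibrium: 530 - 7p = 4p - 31, so 561 = 11p and p* = 51, q* = 173.
Since 49 is below p* = 51, the floor does not bind and the free-market outcome prevails.
Since the control does not bind, there is no surplus.

0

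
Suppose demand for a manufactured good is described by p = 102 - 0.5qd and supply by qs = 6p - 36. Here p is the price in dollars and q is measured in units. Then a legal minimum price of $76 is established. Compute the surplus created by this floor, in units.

368

Rearranging demand gives qd = 204 - 2p. Equilibrium: 204 - 2p = 6p - 36, so 240 = 8p and p* = 30, q* = 144.
The floor of 76 is above the equilibrium price 30, so it binds.
At p = 76: qd = 204 - 2·76 = 52 and qs = 6·76 - 36 = 420.
Surplus = qs - qd = 420 - 52 = 368.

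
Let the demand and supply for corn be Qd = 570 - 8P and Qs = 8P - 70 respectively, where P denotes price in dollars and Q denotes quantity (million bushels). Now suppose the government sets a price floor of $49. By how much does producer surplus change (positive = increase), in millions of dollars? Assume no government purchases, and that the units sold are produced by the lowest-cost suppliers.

1278

Without the control the market clears where 570 - 8P = 8P - 70, i.e. P* = 40 and Q* = 250.
Since 49 > 40, the floor is binding.
At P = 49: Qd = 570 - 8·49 = 178 and Qs = 8·49 - 70 = 322.
Producer surplus without the control is ½ · (40 - 8.75) · 250 = 3906.25.
With the floor, 178 units are sold at 49. The supply price at Q = 178 is 31, so PS = ½ · [(49 - 8.75) + (49 - 31)] · 178 = 5184.25.
Change in producer surplus = 5184.25 - 3906.25 = 1278.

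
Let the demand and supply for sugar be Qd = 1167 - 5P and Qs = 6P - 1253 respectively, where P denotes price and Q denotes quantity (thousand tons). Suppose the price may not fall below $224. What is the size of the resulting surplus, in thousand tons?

44

Without the control the market clears where 1167 - 5P = 6P - 1253, i.e. P* = 220 and Q* = 67.
Because the floor (224) lies above the market-clearing price, it is binding.
At P = 224: Qd = 1167 - 5·224 = 47 and Qs = 6·224 - 1253 = 91.
Surplus = Qs - Qd = 91 - 47 = 44.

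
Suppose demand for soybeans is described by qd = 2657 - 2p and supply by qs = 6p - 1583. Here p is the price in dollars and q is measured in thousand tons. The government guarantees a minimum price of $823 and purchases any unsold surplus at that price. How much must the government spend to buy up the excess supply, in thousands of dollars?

1929112

Without the control the market clears where 2657 - 2p = 6p - 1583, i.e. p* = 530 and q* = 1597.
Because the floor (823) lies above the market-clearing price, it is binding.
At p = 823: qd = 2657 - 2·823 = 1011 and qs = 6·823 - 1583 = 3355.
Surplus = qs - qd = 2344.
Government expenditure = surplus × support price = 2344 × 823 = 1929112.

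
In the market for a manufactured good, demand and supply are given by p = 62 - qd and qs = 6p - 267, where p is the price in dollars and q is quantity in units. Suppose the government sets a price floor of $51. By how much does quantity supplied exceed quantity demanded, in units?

28

Rearranging demand gives qd = 62 - p. Setting quantity demanded equal to quantity supplied, 62 - p = 6p - 267, gives p* = 47 and q* = 15.
The floor of 51 is above the equilibrium price 47, so it binds.
At p = 51: qd = 62 - 51 = 11 and qs = 6·51 - 267 = 39.
Surplus = qs - qd = 39 - 11 = 28.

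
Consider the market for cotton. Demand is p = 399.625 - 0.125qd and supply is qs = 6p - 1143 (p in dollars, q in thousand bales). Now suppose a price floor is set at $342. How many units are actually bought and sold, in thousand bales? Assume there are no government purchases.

461

Rearranging demand gives qd = 3197 - 8p. In a free market, 3197 - 8p = 6p - 1143 gives the equilibrium p* = 310, q* = 717.
Because the floor (342) lies above the market-clearing price, it is binding.
At p = 342: qd = 3197 - 8·342 = 461 and qs = 6·342 - 1143 = 909.
The quantity actually transacted is the short side, demand: 461.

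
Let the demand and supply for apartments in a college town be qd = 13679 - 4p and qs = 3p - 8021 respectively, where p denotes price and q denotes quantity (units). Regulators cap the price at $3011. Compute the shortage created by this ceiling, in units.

Setting quantity demanded equal to quantity supplied, 13679 - 4p = 3p - 8021, gives p* = 3100 and q* = 1279.
Because the ceiling (3011) lies below the market-clearing price, it is binding.
At p = 3011: qd = 13679 - 4·3011 = 1635 and qs = 3·3011 - 8021 = 1012.
Shortage = qd - qs = 1635 - 1012 = 623.

623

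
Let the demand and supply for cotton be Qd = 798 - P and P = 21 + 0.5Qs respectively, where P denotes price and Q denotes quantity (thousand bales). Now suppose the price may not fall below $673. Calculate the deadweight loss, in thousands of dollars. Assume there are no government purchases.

115836.75

Rearranging supply gives Qs = 2P - 42. Without the control the market clears where 798 - P = 2P - 42, i.e. P* = 280 and Q* = 518.
Because the floor (673) lies above the market-clearing price, it is binding.
At P = 673: Qd = 798 - 673 = 125 and Qs = 2·673 - 42 = 1304.
Quantity traded falls to 125. At Q = 125 the demand price is 798 - 125 = 673 and the supply price is (42 + 125)/2 = 83.5.
Deadweight loss = ½ · (673 - 83.5) · (518 - 125) = ½ · 589.5 · 393 = 115836.75.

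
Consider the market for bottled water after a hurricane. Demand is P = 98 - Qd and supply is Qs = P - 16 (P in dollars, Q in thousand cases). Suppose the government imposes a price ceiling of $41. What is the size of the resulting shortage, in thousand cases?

32

Rearranging demand gives Qd = 98 - P. Setting quantity demanded equal to quantity supplied, 98 - P = P - 16, gives P* = 57 and Q* = 41.
Since 41 < 57, the ceiling is binding.
At P = 41: Qd = 98 - 41 = 57 and Qs = 41 - 16 = 25.
Shortage = Qd - Qs = 57 - 25 = 32.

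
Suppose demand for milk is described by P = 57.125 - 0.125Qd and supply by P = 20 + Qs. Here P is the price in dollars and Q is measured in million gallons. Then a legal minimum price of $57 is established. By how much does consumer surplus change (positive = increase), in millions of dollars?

-68

Rearranging demand gives Qd = 457 - 8P; rearranging supply gives Qs = P - 20. Setting quantity demanded equal to quantity supplied, 457 - 8P = P - 20, gives P* = 53 and Q* = 33.
Because the floor (57) lies above the market-clearing price, it is binding.
At P = 57: Qd = 457 - 8·57 = 1 and Qs = 57 - 20 = 37.
Consumer surplus without the control is ½ · (57.125 - 53) · 33 = 68.0625.
With the floor, consumers buy 1 units at 57, so CS = ½ · (57.125 - 57) · 1 = 0.0625.
Change in consumer surplus = 0.0625 - 68.0625 = -68.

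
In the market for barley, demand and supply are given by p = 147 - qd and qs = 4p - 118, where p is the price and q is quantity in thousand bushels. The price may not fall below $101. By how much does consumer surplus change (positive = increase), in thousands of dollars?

-3360

Rearranging demand gives qd = 147 - p. Equilibrium: 147 - p = 4p - 118, so 265 = 5p and p* = 53, q* = 94.
Since 101 > 53, the floor is binding.
At p = 101: qd = 147 - 101 = 46 and qs = 4·101 - 118 = 286.
Consumer surplus without the control is ½ · (147 - 53) · 94 = 4418.
With the floor, consumers buy 46 units at 101, so CS = ½ · (147 - 101) · 46 = 1058.
Change in consumer surplus = 1058 - 4418 = -3360.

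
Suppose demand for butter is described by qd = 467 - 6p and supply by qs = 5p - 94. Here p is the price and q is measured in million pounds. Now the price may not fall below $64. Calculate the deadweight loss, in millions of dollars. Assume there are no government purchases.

Without the control the market clears where 467 - 6p = 5p - 94, i.e. p* = 51 and q* = 161.
The floor of 64 is above the equilibrium price 51, so it binds.
At p = 64: qd = 467 - 6·64 = 83 and qs = 5·64 - 94 = 226.
Quantity traded falls to 83. At q = 83 the demand price is (467 - 83)/6 = 64 and the supply price is (94 + 83)/5 = 35.4.
Deadweight loss = ½ · (64 - 35.4) · (161 - 83) = ½ · 28.6 · 78 = 1115.4.

1115.4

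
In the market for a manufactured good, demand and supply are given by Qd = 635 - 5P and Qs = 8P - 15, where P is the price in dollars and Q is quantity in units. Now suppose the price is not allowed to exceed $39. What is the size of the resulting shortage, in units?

In a free market, 635 - 5P = 8P - 15 gives the equilibrium P* = 50, Q* = 385.
Because the ceiling (39) lies below the market-clearing price, it is binding.
At P = 39: Qd = 635 - 5·39 = 440 and Qs = 8·39 - 15 = 297.
Shortage = Qd - Qs = 440 - 297 = 143.

143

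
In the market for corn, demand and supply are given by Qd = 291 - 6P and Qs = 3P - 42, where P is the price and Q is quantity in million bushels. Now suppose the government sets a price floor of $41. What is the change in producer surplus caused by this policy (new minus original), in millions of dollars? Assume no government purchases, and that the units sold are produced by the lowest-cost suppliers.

84

In a free market, 291 - 6P = 3P - 42 gives the equilibrium P* = 37, Q* = 69.
The floor of 41 is above the equilibrium price 37, so it binds.
At P = 41: Qd = 291 - 6·41 = 45 and Qs = 3·41 - 42 = 81.
Producer surplus without the control is ½ · (37 - 14) · 69 = 793.5.
With the floor, 45 units are sold at 41. The supply price at Q = 45 is 29, so PS = ½ · [(41 - 14) + (41 - 29)] · 45 = 877.5.
Change in producer surplus = 877.5 - 793.5 = 84.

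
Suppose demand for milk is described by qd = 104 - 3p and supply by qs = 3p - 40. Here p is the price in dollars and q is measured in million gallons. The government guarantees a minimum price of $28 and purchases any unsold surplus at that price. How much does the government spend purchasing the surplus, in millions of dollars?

In a free market, 104 - 3p = 3p - 40 gives the equilibrium p* = 24, q* = 32.
Since 28 > 24, the floor is binding.
At p = 28: qd = 104 - 3·28 = 20 and qs = 3·28 - 40 = 44.
Surplus = qs - qd = 24.
Government expenditure = surplus × support price = 24 × 28 = 672.

672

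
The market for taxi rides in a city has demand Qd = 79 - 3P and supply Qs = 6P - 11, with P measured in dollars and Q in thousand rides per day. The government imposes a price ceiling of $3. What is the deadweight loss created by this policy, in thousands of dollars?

441

Without the control the market clears where 79 - 3P = 6P - 11, i.e. P* = 10 and Q* = 49.
The ceiling of 3 is below the equilibrium price 10, so it binds.
At P = 3: Qd = 79 - 3·3 = 70 and Qs = 6·3 - 11 = 7.
Quantity traded falls to 7. At Q = 7 the demand price is (79 - 7)/3 = 24 and the supply price is (11 + 7)/6 = 3.
Deadweight loss = ½ · (24 - 3) · (49 - 7) = ½ · 21 · 42 = 441.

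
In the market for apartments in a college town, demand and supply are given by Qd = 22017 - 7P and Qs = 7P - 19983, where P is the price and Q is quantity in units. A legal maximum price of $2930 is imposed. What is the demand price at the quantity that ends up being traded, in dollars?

3070

Setting quantity demanded equal to quantity supplied, 22017 - 7P = 7P - 19983, gives P* = 3000 and Q* = 1017.
Because the ceiling (2930) lies below the market-clearing price, it is binding.
At P = 2930: Qd = 22017 - 7·2930 = 1507 and Qs = 7·2930 - 19983 = 527.
Only 527 units reach the market. On the demand curve, the marginal buyer's willingness to pay at Q = 527 is (22017 - 527)/7 = 3070.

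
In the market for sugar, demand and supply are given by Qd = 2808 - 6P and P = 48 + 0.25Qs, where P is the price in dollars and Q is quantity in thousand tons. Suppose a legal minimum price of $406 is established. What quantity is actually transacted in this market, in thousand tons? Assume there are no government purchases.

372

Rearranging supply gives Qs = 4P - 192. Setting quantity demanded equal to quantity supplied, 2808 - 6P = 4P - 192, gives P* = 300 and Q* = 1008.
The floor of 406 is above the equilibrium price 300, so it binds.
At P = 406: Qd = 2808 - 6·406 = 372 and Qs = 4·406 - 192 = 1432.
The quantity actually transacted is the short side, demand: 372.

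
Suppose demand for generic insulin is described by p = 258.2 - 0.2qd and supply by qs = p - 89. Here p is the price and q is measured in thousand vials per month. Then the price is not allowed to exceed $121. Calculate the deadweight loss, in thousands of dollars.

7128.6

Rearranging demand gives qd = 1291 - 5p. Equilibrium: 1291 - 5p = p - 89, so 1380 = 6p and p* = 230, q* = 141.
Since 121 < 230, the ceiling is binding.
At p = 121: qd = 1291 - 5·121 = 686 and qs = 121 - 89 = 32.
Quantity traded falls to 32. At q = 32 the demand price is (1291 - 32)/5 = 251.8 and the supply price is 89 + 32 = 121.
Deadweight loss = ½ · (251.8 - 121) · (141 - 32) = ½ · 130.8 · 109 = 7128.6.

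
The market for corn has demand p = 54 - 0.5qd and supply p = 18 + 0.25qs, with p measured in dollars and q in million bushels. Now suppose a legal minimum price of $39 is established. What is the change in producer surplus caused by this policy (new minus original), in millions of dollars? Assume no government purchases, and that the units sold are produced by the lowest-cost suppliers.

Rearranging demand gives qd = 108 - 2p; rearranging supply gives qs = 4p - 72. In a free market, 108 - 2p = 4p - 72 gives the equilibrium p* = 30, q* = 48.
Since 39 > 30, the floor is binding.
At p = 39: qd = 108 - 2·39 = 30 and qs = 4·39 - 72 = 84.
Producer surplus without the control is ½ · (30 - 18) · 48 = 288.
With the floor, 30 units are sold at 39. The supply price at q = 30 is 25.5, so PS = ½ · [(39 - 18) + (39 - 25.5)] · 30 = 517.5.
Change in producer surplus = 517.5 - 288 = 229.5.

229.5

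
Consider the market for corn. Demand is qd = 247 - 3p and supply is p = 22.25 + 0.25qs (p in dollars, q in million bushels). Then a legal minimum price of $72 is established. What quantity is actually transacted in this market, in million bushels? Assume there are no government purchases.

31

Rearranging supply gives qs = 4p - 89. Setting quantity demanded equal to quantity supplied, 247 - 3p = 4p - 89, gives p* = 48 and q* = 103.
Because the floor (72) lies above the market-clearing price, it is binding.
At p = 72: qd = 247 - 3·72 = 31 and qs = 4·72 - 89 = 199.
The quantity actually transacted is the short side, demand: 31.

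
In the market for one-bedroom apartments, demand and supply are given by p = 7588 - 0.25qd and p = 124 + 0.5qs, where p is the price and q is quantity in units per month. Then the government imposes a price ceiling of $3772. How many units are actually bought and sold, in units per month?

7296

Rearranging demand gives qd = 30352 - 4p; rearranging supply gives qs = 2p - 248. Setting quantity demanded equal to quantity supplied, 30352 - 4p = 2p - 248, gives p* = 5100 and q* = 9952.
Since 3772 < 5100, the ceiling is binding.
At p = 3772: qd = 30352 - 4·3772 = 15264 and qs = 2·3772 - 248 = 7296.
The quantity actually transacted is the short side, supply: 7296.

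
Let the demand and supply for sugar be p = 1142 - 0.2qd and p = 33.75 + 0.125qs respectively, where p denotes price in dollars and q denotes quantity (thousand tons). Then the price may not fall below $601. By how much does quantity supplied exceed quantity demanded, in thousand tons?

Rearranging demand gives qd = 5710 - 5p; rearranging supply gives qs = 8p - 270. In a free market, 5710 - 5p = 8p - 270 gives the equilibrium p* = 460, q* = 3410.
The floor of 601 is above the equilibrium price 460, so it binds.
At p = 601: qd = 5710 - 5·601 = 2705 and qs = 8·601 - 270 = 4538.
Surplus = qs - qd = 4538 - 2705 = 1833.

1833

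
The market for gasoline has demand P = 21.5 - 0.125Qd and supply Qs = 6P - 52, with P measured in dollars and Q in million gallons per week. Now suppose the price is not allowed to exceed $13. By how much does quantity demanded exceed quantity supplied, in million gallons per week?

42

Rearranging demand gives Qd = 172 - 8P. In a free market, 172 - 8P = 6P - 52 gives the equilibrium P* = 16, Q* = 44.
Because the ceiling (13) lies below the market-clearing price, it is binding.
At P = 13: Qd = 172 - 8·13 = 68 and Qs = 6·13 - 52 = 26.
Shortage = Qd - Qs = 68 - 26 = 42.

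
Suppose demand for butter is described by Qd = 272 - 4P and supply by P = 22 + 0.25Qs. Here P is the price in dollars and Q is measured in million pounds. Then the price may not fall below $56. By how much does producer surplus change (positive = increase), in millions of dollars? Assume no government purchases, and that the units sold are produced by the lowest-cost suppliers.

286

Rearranging supply gives Qs = 4P - 88. Without the control the market clears where 272 - 4P = 4P - 88, i.e. P* = 45 and Q* = 92.
Because the floor (56) lies above the market-clearing price, it is binding.
At P = 56: Qd = 272 - 4·56 = 48 and Qs = 4·56 - 88 = 136.
Producer surplus without the control is ½ · (45 - 22) · 92 = 1058.
With the floor, 48 units are sold at 56. The supply price at Q = 48 is 34, so PS = ½ · [(56 - 22) + (56 - 34)] · 48 = 1344.
Change in producer surplus = 1344 - 1058 = 286.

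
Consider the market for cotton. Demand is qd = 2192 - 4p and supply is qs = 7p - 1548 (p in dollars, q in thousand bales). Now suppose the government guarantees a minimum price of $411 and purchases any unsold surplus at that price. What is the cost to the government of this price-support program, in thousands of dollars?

Setting quantity demanded equal to quantity supplied, 2192 - 4p = 7p - 1548, gives p* = 340 and q* = 832.
Because the floor (411) lies above the market-clearing price, it is binding.
At p = 411: qd = 2192 - 4·411 = 548 and qs = 7·411 - 1548 = 1329.
Surplus = qs - qd = 781.
Government expenditure = surplus × support price = 781 × 411 = 320991.

320991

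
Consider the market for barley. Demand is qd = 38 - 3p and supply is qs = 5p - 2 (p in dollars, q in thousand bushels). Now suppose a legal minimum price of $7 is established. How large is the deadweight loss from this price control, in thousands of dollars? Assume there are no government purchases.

9.6

Equilibrium: 38 - 3p = 5p - 2, so 40 = 8p and p* = 5, q* = 23.
Since 7 > 5, the floor is binding.
At p = 7: qd = 38 - 3·7 = 17 and qs = 5·7 - 2 = 33.
Quantity traded falls to 17. At q = 17 the demand price is (38 - 17)/3 = 7 and the supply price is (2 + 17)/5 = 3.8.
Deadweight loss = ½ · (7 - 3.8) · (23 - 17) = ½ · 3.2 · 6 = 9.6.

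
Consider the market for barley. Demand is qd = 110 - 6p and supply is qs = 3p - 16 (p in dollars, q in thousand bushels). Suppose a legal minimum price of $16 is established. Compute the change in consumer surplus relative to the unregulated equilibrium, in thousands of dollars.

In a free market, 110 - 6p = 3p - 16 gives the equilibrium p* = 14, q* = 26.
Since 16 > 14, the floor is binding.
At p = 16: qd = 110 - 6·16 = 14 and qs = 3·16 - 16 = 32.
Consumer surplus without the control is ½ · (55/3 - 14) · 26 = 169/3.
With the floor, consumers buy 14 units at 16, so CS = ½ · (55/3 - 16) · 14 = 49/3.
Change in consumer surplus = 49/3 - 169/3 = -40.

-40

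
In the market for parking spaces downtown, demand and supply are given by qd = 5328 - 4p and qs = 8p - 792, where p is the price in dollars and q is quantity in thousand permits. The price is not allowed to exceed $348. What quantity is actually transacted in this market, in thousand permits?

In a free market, 5328 - 4p = 8p - 792 gives the equilibrium p* = 510, q* = 3288.
The ceiling of 348 is below the equilibrium price 510, so it binds.
At p = 348: qd = 5328 - 4·348 = 3936 and qs = 8·348 - 792 = 1992.
The quantity actually transacted is the short side, supply: 1992.

1992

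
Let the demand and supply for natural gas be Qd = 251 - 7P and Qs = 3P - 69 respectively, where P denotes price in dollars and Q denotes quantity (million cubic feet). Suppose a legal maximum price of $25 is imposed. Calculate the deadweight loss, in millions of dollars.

105

Without the control the market clears where 251 - 7P = 3P - 69, i.e. P* = 32 and Q* = 27.
Since 25 < 32, the ceiling is binding.
At P = 25: Qd = 251 - 7·25 = 76 and Qs = 3·25 - 69 = 6.
Quantity traded falls to 6. At Q = 6 the demand price is (251 - 6)/7 = 35 and the supply price is (69 + 6)/3 = 25.
Deadweight loss = ½ · (35 - 25) · (27 - 6) = ½ · 10 · 21 = 105.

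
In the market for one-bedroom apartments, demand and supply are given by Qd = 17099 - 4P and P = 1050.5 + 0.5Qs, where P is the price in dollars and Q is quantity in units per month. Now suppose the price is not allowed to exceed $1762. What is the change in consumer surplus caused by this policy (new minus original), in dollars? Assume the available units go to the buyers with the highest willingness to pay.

Rearranging supply gives Qs = 2P - 2101. Setting quantity demanded equal to quantity supplied, 17099 - 4P = 2P - 2101, gives P* = 3200 and Q* = 4299.
Because the ceiling (1762) lies below the market-clearing price, it is binding.
At P = 1762: Qd = 17099 - 4·1762 = 10051 and Qs = 2·1762 - 2101 = 1423.
Consumer surplus without the control is ½ · (4274.75 - 3200) · 4299 = 2310175.125.
With the ceiling, 1423 units are sold at 1762 (assume they go to the highest-value buyers). The demand price at Q = 1423 is 3919, so CS = ½ · [(4274.75 - 1762) + (3919 - 1762)] · 1423 = 3322527.125.
Change in consumer surplus = 3322527.125 - 2310175.125 = 1012352.

1012352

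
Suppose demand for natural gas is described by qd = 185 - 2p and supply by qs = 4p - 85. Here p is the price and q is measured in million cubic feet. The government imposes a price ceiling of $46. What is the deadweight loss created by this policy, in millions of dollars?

Without the control the market clears where 185 - 2p = 4p - 85, i.e. p* = 45 and q* = 95.
The ceiling of 46 is above the equilibrium price 45, so it is not binding; the market clears at p* = 45, q* = 95.
Since the control does not bind, no trades are prevented and deadweight loss is zero.

0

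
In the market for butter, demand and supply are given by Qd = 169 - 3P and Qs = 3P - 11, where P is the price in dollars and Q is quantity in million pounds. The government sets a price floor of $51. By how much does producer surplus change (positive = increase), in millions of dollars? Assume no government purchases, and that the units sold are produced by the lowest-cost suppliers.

-325.5

In a free market, 169 - 3P = 3P - 11 gives the equilibrium P* = 30, Q* = 79.
The floor of 51 is above the equilibrium price 30, so it binds.
At P = 51: Qd = 169 - 3·51 = 16 and Qs = 3·51 - 11 = 142.
Producer surplus without the control is ½ · (30 - 11/3) · 79 = 6241/6.
With the floor, 16 units are sold at 51. The supply price at Q = 16 is 9, so PS = ½ · [(51 - 11/3) + (51 - 9)] · 16 = 2144/3.
Change in producer surplus = 2144/3 - 6241/6 = -325.5.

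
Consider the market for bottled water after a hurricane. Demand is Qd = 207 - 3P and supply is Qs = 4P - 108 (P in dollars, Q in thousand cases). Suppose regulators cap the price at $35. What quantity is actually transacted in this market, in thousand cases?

32

In a free market, 207 - 3P = 4P - 108 gives the equilibrium P* = 45, Q* = 72.
Because the ceiling (35) lies below the market-clearing price, it is binding.
At P = 35: Qd = 207 - 3·35 = 102 and Qs = 4·35 - 108 = 32.
The quantity actually transacted is the short side, supply: 32.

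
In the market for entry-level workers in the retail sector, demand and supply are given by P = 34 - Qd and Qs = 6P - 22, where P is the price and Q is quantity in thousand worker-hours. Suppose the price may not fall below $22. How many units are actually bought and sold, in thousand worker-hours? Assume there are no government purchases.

Rearranging demand gives Qd = 34 - P. In a free market, 34 - P = 6P - 22 gives the equilibrium P* = 8, Q* = 26.
Because the floor (22) lies above the market-clearing price, it is binding.
At P = 22: Qd = 34 - 22 = 12 and Qs = 6·22 - 22 = 110.
The quantity actually transacted is the short side, demand: 12.

12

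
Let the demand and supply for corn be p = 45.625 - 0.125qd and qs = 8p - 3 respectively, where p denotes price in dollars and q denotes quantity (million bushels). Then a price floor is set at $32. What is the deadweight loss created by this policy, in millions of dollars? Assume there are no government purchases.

648

Rearranging demand gives qd = 365 - 8p. Setting quantity demanded equal to quantity supplied, 365 - 8p = 8p - 3, gives p* = 23 and q* = 181.
The floor of 32 is above the equilibrium price 23, so it binds.
At p = 32: qd = 365 - 8·32 = 109 and qs = 8·32 - 3 = 253.
Quantity traded falls to 109. At q = 109 the demand price is (365 - 109)/8 = 32 and the supply price is (3 + 109)/8 = 14.
Deadweight loss = ½ · (32 - 14) · (181 - 109) = ½ · 18 · 72 = 648.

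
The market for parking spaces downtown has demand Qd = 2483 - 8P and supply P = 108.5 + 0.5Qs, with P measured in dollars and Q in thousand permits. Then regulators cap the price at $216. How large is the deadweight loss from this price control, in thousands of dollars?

Rearranging supply gives Qs = 2P - 217. Setting quantity demanded equal to quantity supplied, 2483 - 8P = 2P - 217, gives P* = 270 and Q* = 323.
Since 216 < 270, the ceiling is binding.
At P = 216: Qd = 2483 - 8·216 = 755 and Qs = 2·216 - 217 = 215.
Quantity traded falls to 215. At Q = 215 the demand price is (2483 - 215)/8 = 283.5 and the supply price is (217 + 215)/2 = 216.
Deadweight loss = ½ · (283.5 - 216) · (323 - 215) = ½ · 67.5 · 108 = 3645.

3645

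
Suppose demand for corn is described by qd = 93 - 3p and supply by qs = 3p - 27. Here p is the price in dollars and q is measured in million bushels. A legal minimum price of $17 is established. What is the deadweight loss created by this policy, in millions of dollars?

Equilibrium: 93 - 3p = 3p - 27, so 120 = 6p and p* = 20, q* = 33.
Since 17 is below p* = 20, the floor does not bind and the free-market outcome prevails.
Since the control does not bind, no trades are prevented and deadweight loss is zero.

0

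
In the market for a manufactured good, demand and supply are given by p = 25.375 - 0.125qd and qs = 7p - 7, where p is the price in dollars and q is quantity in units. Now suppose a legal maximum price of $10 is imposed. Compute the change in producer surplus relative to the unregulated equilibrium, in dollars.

-308

Rearranging demand gives qd = 203 - 8p. Equilibrium: 203 - 8p = 7p - 7, so 210 = 15p and p* = 14, q* = 91.
The ceiling of 10 is below the equilibrium price 14, so it binds.
At p = 10: qd = 203 - 8·10 = 123 and qs = 7·10 - 7 = 63.
Producer surplus without the control is ½ · (14 - 1) · 91 = 591.5.
With the ceiling, producers sell 63 units at 10, so PS = ½ · (10 - 1) · 63 = 283.5.
Change in producer surplus = 283.5 - 591.5 = -308.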